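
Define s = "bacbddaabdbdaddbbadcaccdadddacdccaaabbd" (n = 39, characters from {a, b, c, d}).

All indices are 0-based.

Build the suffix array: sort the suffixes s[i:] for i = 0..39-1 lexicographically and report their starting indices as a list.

sorted suffixes:
  #0 SA[0]=33  'aaabbd'
  #1 SA[1]=34  'aabbd'
  #2 SA[2]=6  'aabdbdaddbbadcaccdadddacdccaaabbd'
  #3 SA[3]=35  'abbd'
  #4 SA[4]=7  'abdbdaddbbadcaccdadddacdccaaabbd'
  #5 SA[5]=1  'acbddaabdbdaddbbadcaccdadddacdccaaabbd'
  #6 SA[6]=20  'accdadddacdccaaabbd'
  #7 SA[7]=28  'acdccaaabbd'
  #8 SA[8]=17  'adcaccdadddacdccaaabbd'
  #9 SA[9]=12  'addbbadcaccdadddacdccaaabbd'
  #10 SA[10]=24  'adddacdccaaabbd'
  #11 SA[11]=0  'bacbddaabdbdaddbbadcaccdadddacdccaaabbd'
  #12 SA[12]=16  'badcaccdadddacdccaaabbd'
  #13 SA[13]=15  'bbadcaccdadddacdccaaabbd'
  #14 SA[14]=36  'bbd'
  #15 SA[15]=37  'bd'
  #16 SA[16]=10  'bdaddbbadcaccdadddacdccaaabbd'
  #17 SA[17]=8  'bdbdaddbbadcaccdadddacdccaaabbd'
  #18 SA[18]=3  'bddaabdbdaddbbadcaccdadddacdccaaabbd'
  #19 SA[19]=32  'caaabbd'
  #20 SA[20]=19  'caccdadddacdccaaabbd'
  #21 SA[21]=2  'cbddaabdbdaddbbadcaccdadddacdccaaabbd'
  #22 SA[22]=31  'ccaaabbd'
  #23 SA[23]=21  'ccdadddacdccaaabbd'
  #24 SA[24]=22  'cdadddacdccaaabbd'
  #25 SA[25]=29  'cdccaaabbd'
  #26 SA[26]=38  'd'
  #27 SA[27]=5  'daabdbdaddbbadcaccdadddacdccaaabbd'
  #28 SA[28]=27  'dacdccaaabbd'
  #29 SA[29]=11  'daddbbadcaccdadddacdccaaabbd'
  #30 SA[30]=23  'dadddacdccaaabbd'
  #31 SA[31]=14  'dbbadcaccdadddacdccaaabbd'
  #32 SA[32]=9  'dbdaddbbadcaccdadddacdccaaabbd'
  #33 SA[33]=18  'dcaccdadddacdccaaabbd'
  #34 SA[34]=30  'dccaaabbd'
  #35 SA[35]=4  'ddaabdbdaddbbadcaccdadddacdccaaabbd'
  #36 SA[36]=26  'ddacdccaaabbd'
  #37 SA[37]=13  'ddbbadcaccdadddacdccaaabbd'
  #38 SA[38]=25  'dddacdccaaabbd'

[33, 34, 6, 35, 7, 1, 20, 28, 17, 12, 24, 0, 16, 15, 36, 37, 10, 8, 3, 32, 19, 2, 31, 21, 22, 29, 38, 5, 27, 11, 23, 14, 9, 18, 30, 4, 26, 13, 25]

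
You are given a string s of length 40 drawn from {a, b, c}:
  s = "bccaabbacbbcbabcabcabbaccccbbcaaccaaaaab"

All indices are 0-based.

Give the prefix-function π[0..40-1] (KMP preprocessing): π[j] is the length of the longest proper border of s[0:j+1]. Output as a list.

π[0] = 0
j=1 s[j]='c': π[1]=0 (border '')
j=2 s[j]='c': π[2]=0 (border '')
j=3 s[j]='a': π[3]=0 (border '')
j=4 s[j]='a': π[4]=0 (border '')
j=5 s[j]='b': π[5]=1 (border 'b')
j=6 s[j]='b': k: 1→0; π[6]=1 (border 'b')
j=7 s[j]='a': k: 1→0; π[7]=0 (border '')
j=8 s[j]='c': π[8]=0 (border '')
j=9 s[j]='b': π[9]=1 (border 'b')
j=10 s[j]='b': k: 1→0; π[10]=1 (border 'b')
j=11 s[j]='c': π[11]=2 (border 'bc')
j=12 s[j]='b': k: 2→0; π[12]=1 (border 'b')
j=13 s[j]='a': k: 1→0; π[13]=0 (border '')
j=14 s[j]='b': π[14]=1 (border 'b')
j=15 s[j]='c': π[15]=2 (border 'bc')
j=16 s[j]='a': k: 2→0; π[16]=0 (border '')
j=17 s[j]='b': π[17]=1 (border 'b')
j=18 s[j]='c': π[18]=2 (border 'bc')
j=19 s[j]='a': k: 2→0; π[19]=0 (border '')
j=20 s[j]='b': π[20]=1 (border 'b')
j=21 s[j]='b': k: 1→0; π[21]=1 (border 'b')
j=22 s[j]='a': k: 1→0; π[22]=0 (border '')
j=23 s[j]='c': π[23]=0 (border '')
j=24 s[j]='c': π[24]=0 (border '')
j=25 s[j]='c': π[25]=0 (border '')
j=26 s[j]='c': π[26]=0 (border '')
j=27 s[j]='b': π[27]=1 (border 'b')
j=28 s[j]='b': k: 1→0; π[28]=1 (border 'b')
j=29 s[j]='c': π[29]=2 (border 'bc')
j=30 s[j]='a': k: 2→0; π[30]=0 (border '')
j=31 s[j]='a': π[31]=0 (border '')
j=32 s[j]='c': π[32]=0 (border '')
j=33 s[j]='c': π[33]=0 (border '')
j=34 s[j]='a': π[34]=0 (border '')
j=35 s[j]='a': π[35]=0 (border '')
j=36 s[j]='a': π[36]=0 (border '')
j=37 s[j]='a': π[37]=0 (border '')
j=38 s[j]='a': π[38]=0 (border '')
j=39 s[j]='b': π[39]=1 (border 'b')

[0, 0, 0, 0, 0, 1, 1, 0, 0, 1, 1, 2, 1, 0, 1, 2, 0, 1, 2, 0, 1, 1, 0, 0, 0, 0, 0, 1, 1, 2, 0, 0, 0, 0, 0, 0, 0, 0, 0, 1]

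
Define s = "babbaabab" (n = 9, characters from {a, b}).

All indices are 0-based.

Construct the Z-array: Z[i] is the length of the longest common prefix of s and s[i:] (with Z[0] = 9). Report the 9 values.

[9, 0, 1, 2, 0, 0, 3, 0, 1]

Z[0]=9
i=1: i≥r, start 0; Z[1]=0
i=2: i≥r, start 0; Z[2]=1 scan→box=[2,3)
i=3: i≥r, start 0; Z[3]=2 scan→box=[3,5)
i=4: min(r-i=1, Z[1]=0)=0; Z[4]=0
i=5: i≥r, start 0; Z[5]=0
i=6: i≥r, start 0; Z[6]=3 scan→box=[6,9)
i=7: min(r-i=2, Z[1]=0)=0; Z[7]=0
i=8: min(r-i=1, Z[2]=1)=1; Z[8]=1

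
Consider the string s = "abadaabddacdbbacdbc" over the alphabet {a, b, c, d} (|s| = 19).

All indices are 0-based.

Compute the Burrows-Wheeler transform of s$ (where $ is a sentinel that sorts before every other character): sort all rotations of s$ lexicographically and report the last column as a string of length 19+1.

rank  rotation              last
    0  $abadaabddacdbbacdbc  c
    1  aabddacdbbacdbc$abad  d
    2  abadaabddacdbbacdbc$  $
    3  abddacdbbacdbc$abada  a
    4  acdbbacdbc$abadaabdd  d
    5  acdbc$abadaabddacdbb  b
    6  adaabddacdbbacdbc$ab  b
    7  bacdbc$abadaabddacdb  b
    8  badaabddacdbbacdbc$a  a
    9  bbacdbc$abadaabddacd  d
   10  bc$abadaabddacdbbacd  d
   11  bddacdbbacdbc$abadaa  a
   12  c$abadaabddacdbbacdb  b
   13  cdbbacdbc$abadaabdda  a
   14  cdbc$abadaabddacdbba  a
   15  daabddacdbbacdbc$aba  a
   16  dacdbbacdbc$abadaabd  d
   17  dbbacdbc$abadaabddac  c
   18  dbc$abadaabddacdbbac  c
   19  ddacdbbacdbc$abadaab  b

cd$adbbbaddabaaadccb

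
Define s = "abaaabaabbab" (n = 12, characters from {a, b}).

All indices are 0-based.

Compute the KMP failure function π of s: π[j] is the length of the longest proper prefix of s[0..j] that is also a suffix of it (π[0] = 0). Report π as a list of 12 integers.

π[0] = 0
j=1 s[j]='b': π[1]=0 (border '')
j=2 s[j]='a': π[2]=1 (border 'a')
j=3 s[j]='a': k: 1→0; π[3]=1 (border 'a')
j=4 s[j]='a': k: 1→0; π[4]=1 (border 'a')
j=5 s[j]='b': π[5]=2 (border 'ab')
j=6 s[j]='a': π[6]=3 (border 'aba')
j=7 s[j]='a': π[7]=4 (border 'abaa')
j=8 s[j]='b': k: 4→1; π[8]=2 (border 'ab')
j=9 s[j]='b': k: 2→0; π[9]=0 (border '')
j=10 s[j]='a': π[10]=1 (border 'a')
j=11 s[j]='b': π[11]=2 (border 'ab')

[0, 0, 1, 1, 1, 2, 3, 4, 2, 0, 1, 2]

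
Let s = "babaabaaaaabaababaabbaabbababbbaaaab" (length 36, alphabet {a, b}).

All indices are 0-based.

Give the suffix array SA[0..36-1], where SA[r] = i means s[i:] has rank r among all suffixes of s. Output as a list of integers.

sorted suffixes:
  #0 SA[0]=6  'aaaaabaababaabbaabbababbbaaaab'
  #1 SA[1]=31  'aaaab'
  #2 SA[2]=7  'aaaabaababaabbaabbababbbaaaab'
  #3 SA[3]=32  'aaab'
  #4 SA[4]=8  'aaabaababaabbaabbababbbaaaab'
  #5 SA[5]=33  'aab'
  #6 SA[6]=3  'aabaaaaabaababaabbaabbababbbaaaab'
  #7 SA[7]=9  'aabaababaabbaabbababbbaaaab'
  #8 SA[8]=12  'aababaabbaabbababbbaaaab'
  #9 SA[9]=17  'aabbaabbababbbaaaab'
  #10 SA[10]=21  'aabbababbbaaaab'
  #11 SA[11]=34  'ab'
  #12 SA[12]=4  'abaaaaabaababaabbaabbababbbaaaab'
  #13 SA[13]=1  'abaabaaaaabaababaabbaabbababbbaaaab'
  #14 SA[14]=10  'abaababaabbaabbababbbaaaab'
  #15 SA[15]=15  'abaabbaabbababbbaaaab'
  #16 SA[16]=13  'ababaabbaabbababbbaaaab'
  #17 SA[17]=25  'ababbbaaaab'
  #18 SA[18]=18  'abbaabbababbbaaaab'
  #19 SA[19]=22  'abbababbbaaaab'
  #20 SA[20]=27  'abbbaaaab'
  #21 SA[21]=35  'b'
  #22 SA[22]=5  'baaaaabaababaabbaabbababbbaaaab'
  #23 SA[23]=30  'baaaab'
  #24 SA[24]=2  'baabaaaaabaababaabbaabbababbbaaaab'
  #25 SA[25]=11  'baababaabbaabbababbbaaaab'
  #26 SA[26]=16  'baabbaabbababbbaaaab'
  #27 SA[27]=20  'baabbababbbaaaab'
  #28 SA[28]=0  'babaabaaaaabaababaabbaabbababbbaaaab'
  #29 SA[29]=14  'babaabbaabbababbbaaaab'
  #30 SA[30]=24  'bababbbaaaab'
  #31 SA[31]=26  'babbbaaaab'
  #32 SA[32]=29  'bbaaaab'
  #33 SA[33]=19  'bbaabbababbbaaaab'
  #34 SA[34]=23  'bbababbbaaaab'
  #35 SA[35]=28  'bbbaaaab'

[6, 31, 7, 32, 8, 33, 3, 9, 12, 17, 21, 34, 4, 1, 10, 15, 13, 25, 18, 22, 27, 35, 5, 30, 2, 11, 16, 20, 0, 14, 24, 26, 29, 19, 23, 28]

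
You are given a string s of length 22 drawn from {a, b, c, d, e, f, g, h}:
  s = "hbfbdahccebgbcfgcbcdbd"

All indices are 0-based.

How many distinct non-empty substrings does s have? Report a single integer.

237

sorted suffixes:
  #0 SA[0]=5  'ahccebgbcfgcbcdbd'
  #1 SA[1]=17  'bcdbd'
  #2 SA[2]=12  'bcfgcbcdbd'
  #3 SA[3]=20  'bd'
  #4 SA[4]=3  'bdahccebgbcfgcbcdbd'
  #5 SA[5]=1  'bfbdahccebgbcfgcbcdbd'
  #6 SA[6]=10  'bgbcfgcbcdbd'
  #7 SA[7]=16  'cbcdbd'
  #8 SA[8]=7  'ccebgbcfgcbcdbd'
  #9 SA[9]=18  'cdbd'
  #10 SA[10]=8  'cebgbcfgcbcdbd'
  #11 SA[11]=13  'cfgcbcdbd'
  #12 SA[12]=21  'd'
  #13 SA[13]=4  'dahccebgbcfgcbcdbd'
  #14 SA[14]=19  'dbd'
  #15 SA[15]=9  'ebgbcfgcbcdbd'
  #16 SA[16]=2  'fbdahccebgbcfgcbcdbd'
  #17 SA[17]=14  'fgcbcdbd'
  #18 SA[18]=11  'gbcfgcbcdbd'
  #19 SA[19]=15  'gcbcdbd'
  #20 SA[20]=0  'hbfbdahccebgbcfgcbcdbd'
  #21 SA[21]=6  'hccebgbcfgcbcdbd'

SA = [5, 17, 12, 20, 3, 1, 10, 16, 7, 18, 8, 13, 21, 4, 19, 9, 2, 14, 11, 15, 0, 6]
[i] adj suffixes → lcp
  [1] 5/17 → 0 ('')
  [2] 17/12 → 2 ('bc')
  [3] 12/20 → 1 ('b')
  [4] 20/3 → 2 ('bd')
  [5] 3/1 → 1 ('b')
  [6] 1/10 → 1 ('b')
  [7] 10/16 → 0 ('')
  [8] 16/7 → 1 ('c')
  [9] 7/18 → 1 ('c')
  [10] 18/8 → 1 ('c')
  [11] 8/13 → 1 ('c')
  [12] 13/21 → 0 ('')
  [13] 21/4 → 1 ('d')
  [14] 4/19 → 1 ('d')
  [15] 19/9 → 0 ('')
  [16] 9/2 → 0 ('')
  [17] 2/14 → 1 ('f')
  [18] 14/11 → 0 ('')
  [19] 11/15 → 1 ('g')
  [20] 15/0 → 0 ('')
  [21] 0/6 → 1 ('h')

n(n+1)/2 = 22·23/2 = 253
Σ LCP = 0 + 0 + 2 + 1 + 2 + 1 + 1 + 0 + 1 + 1 + 1 + 1 + 0 + 1 + 1 + 0 + 0 + 1 + 0 + 1 + 0 + 1 = 16
distinct = 253 − 16 = 237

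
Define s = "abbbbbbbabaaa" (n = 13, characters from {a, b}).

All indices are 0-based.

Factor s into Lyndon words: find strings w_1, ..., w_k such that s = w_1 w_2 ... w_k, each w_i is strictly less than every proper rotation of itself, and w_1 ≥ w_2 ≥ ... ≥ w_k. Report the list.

emit factor 1: 'abbbbbbb' (i=0, period=8)
emit factor 2: 'ab' (i=8, period=2)
emit factor 3: 'a' (i=10, period=1)
emit factor 4: 'a' (i=11, period=1)
emit factor 5: 'a' (i=12, period=1)

["abbbbbbb", "ab", "a", "a", "a"]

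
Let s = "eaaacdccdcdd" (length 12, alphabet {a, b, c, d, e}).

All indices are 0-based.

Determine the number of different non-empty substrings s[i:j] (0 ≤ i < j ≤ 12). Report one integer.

65

rank→(start, suffix):
  0 → (1, 'aaacdccdcdd')
  1 → (2, 'aacdccdcdd')
  2 → (3, 'acdccdcdd')
  3 → (6, 'ccdcdd')
  4 → (4, 'cdccdcdd')
  5 → (7, 'cdcdd')
  6 → (9, 'cdd')
  7 → (11, 'd')
  8 → (5, 'dccdcdd')
  9 → (8, 'dcdd')
  10 → (10, 'dd')
  11 → (0, 'eaaacdccdcdd')

SA = [1, 2, 3, 6, 4, 7, 9, 11, 5, 8, 10, 0]
rank  pair      lcp
   1  s[1:],s[2:]  2  'aa'
   2  s[2:],s[3:]  1  'a'
   3  s[3:],s[6:]  0  ''
   4  s[6:],s[4:]  1  'c'
   5  s[4:],s[7:]  3  'cdc'
   6  s[7:],s[9:]  2  'cd'
   7  s[9:],s[11:]  0  ''
   8  s[11:],s[5:]  1  'd'
   9  s[5:],s[8:]  2  'dc'
  10  s[8:],s[10:]  1  'd'
  11  s[10:],s[0:]  0  ''

n(n+1)/2 = 12·13/2 = 78
Σ LCP = 0 + 2 + 1 + 0 + 1 + 3 + 2 + 0 + 1 + 2 + 1 + 0 = 13
distinct = 78 − 13 = 65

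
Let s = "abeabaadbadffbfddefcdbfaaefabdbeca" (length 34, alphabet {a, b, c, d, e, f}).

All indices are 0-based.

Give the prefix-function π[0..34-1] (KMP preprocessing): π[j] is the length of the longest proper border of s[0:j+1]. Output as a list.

[0, 0, 0, 1, 2, 1, 1, 0, 0, 1, 0, 0, 0, 0, 0, 0, 0, 0, 0, 0, 0, 0, 0, 1, 1, 0, 0, 1, 2, 0, 0, 0, 0, 1]

π[0] = 0
j=1 s[j]='b': π[1]=0 (border '')
j=2 s[j]='e': π[2]=0 (border '')
j=3 s[j]='a': π[3]=1 (border 'a')
j=4 s[j]='b': π[4]=2 (border 'ab')
j=5 s[j]='a': k: 2→0; π[5]=1 (border 'a')
j=6 s[j]='a': k: 1→0; π[6]=1 (border 'a')
j=7 s[j]='d': k: 1→0; π[7]=0 (border '')
j=8 s[j]='b': π[8]=0 (border '')
j=9 s[j]='a': π[9]=1 (border 'a')
j=10 s[j]='d': k: 1→0; π[10]=0 (border '')
j=11 s[j]='f': π[11]=0 (border '')
j=12 s[j]='f': π[12]=0 (border '')
j=13 s[j]='b': π[13]=0 (border '')
j=14 s[j]='f': π[14]=0 (border '')
j=15 s[j]='d': π[15]=0 (border '')
j=16 s[j]='d': π[16]=0 (border '')
j=17 s[j]='e': π[17]=0 (border '')
j=18 s[j]='f': π[18]=0 (border '')
j=19 s[j]='c': π[19]=0 (border '')
j=20 s[j]='d': π[20]=0 (border '')
j=21 s[j]='b': π[21]=0 (border '')
j=22 s[j]='f': π[22]=0 (border '')
j=23 s[j]='a': π[23]=1 (border 'a')
j=24 s[j]='a': k: 1→0; π[24]=1 (border 'a')
j=25 s[j]='e': k: 1→0; π[25]=0 (border '')
j=26 s[j]='f': π[26]=0 (border '')
j=27 s[j]='a': π[27]=1 (border 'a')
j=28 s[j]='b': π[28]=2 (border 'ab')
j=29 s[j]='d': k: 2→0; π[29]=0 (border '')
j=30 s[j]='b': π[30]=0 (border '')
j=31 s[j]='e': π[31]=0 (border '')
j=32 s[j]='c': π[32]=0 (border '')
j=33 s[j]='a': π[33]=1 (border 'a')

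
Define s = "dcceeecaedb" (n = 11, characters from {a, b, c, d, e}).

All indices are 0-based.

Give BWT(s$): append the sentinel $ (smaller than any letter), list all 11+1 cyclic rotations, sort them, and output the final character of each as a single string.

bcdedce$eaec

rank  rotation      last
    0  $dcceeecaedb  b
    1  aedb$dcceeec  c
    2  b$dcceeecaed  d
    3  caedb$dcceee  e
    4  cceeecaedb$d  d
    5  ceeecaedb$dc  c
    6  db$dcceeecae  e
    7  dcceeecaedb$  $
    8  ecaedb$dccee  e
    9  edb$dcceeeca  a
   10  eecaedb$dcce  e
   11  eeecaedb$dcc  c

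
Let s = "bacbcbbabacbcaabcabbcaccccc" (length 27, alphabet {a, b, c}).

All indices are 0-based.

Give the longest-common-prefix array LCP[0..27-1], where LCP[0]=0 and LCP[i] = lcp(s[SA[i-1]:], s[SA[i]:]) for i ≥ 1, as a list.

[0, 1, 2, 2, 1, 4, 2, 0, 2, 5, 1, 2, 1, 3, 3, 2, 0, 1, 2, 2, 1, 2, 3, 1, 2, 3, 4]

rank | idx | suffix
   0 |  13 | aabcabbcaccccc
   1 |   7 | abacbcaabcabbcaccccc
   2 |  17 | abbcaccccc
   3 |  14 | abcabbcaccccc
   4 |   9 | acbcaabcabbcaccccc
   5 |   1 | acbcbbabacbcaabcabbcaccccc
   6 |  21 | accccc
   7 |   6 | babacbcaabcabbcaccccc
   8 |   8 | bacbcaabcabbcaccccc
   9 |   0 | bacbcbbabacbcaabcabbcaccccc
  10 |   5 | bbabacbcaabcabbcaccccc
  11 |  18 | bbcaccccc
  12 |  11 | bcaabcabbcaccccc
  13 |  15 | bcabbcaccccc
  14 |  19 | bcaccccc
  15 |   3 | bcbbabacbcaabcabbcaccccc
  16 |  26 | c
  17 |  12 | caabcabbcaccccc
  18 |  16 | cabbcaccccc
  19 |  20 | caccccc
  20 |   4 | cbbabacbcaabcabbcaccccc
  21 |  10 | cbcaabcabbcaccccc
  22 |   2 | cbcbbabacbcaabcabbcaccccc
  23 |  25 | cc
  24 |  24 | ccc
  25 |  23 | cccc
  26 |  22 | ccccc

SA = [13, 7, 17, 14, 9, 1, 21, 6, 8, 0, 5, 18, 11, 15, 19, 3, 26, 12, 16, 20, 4, 10, 2, 25, 24, 23, 22]
rank  pair      lcp
   1  s[13:],s[7:]  1  'a'
   2  s[7:],s[17:]  2  'ab'
   3  s[17:],s[14:]  2  'ab'
   4  s[14:],s[9:]  1  'a'
   5  s[9:],s[1:]  4  'acbc'
   6  s[1:],s[21:]  2  'ac'
   7  s[21:],s[6:]  0  ''
   8  s[6:],s[8:]  2  'ba'
   9  s[8:],s[0:]  5  'bacbc'
  10  s[0:],s[5:]  1  'b'
  11  s[5:],s[18:]  2  'bb'
  12  s[18:],s[11:]  1  'b'
  13  s[11:],s[15:]  3  'bca'
  14  s[15:],s[19:]  3  'bca'
  15  s[19:],s[3:]  2  'bc'
  16  s[3:],s[26:]  0  ''
  17  s[26:],s[12:]  1  'c'
  18  s[12:],s[16:]  2  'ca'
  19  s[16:],s[20:]  2  'ca'
  20  s[20:],s[4:]  1  'c'
  21  s[4:],s[10:]  2  'cb'
  22  s[10:],s[2:]  3  'cbc'
  23  s[2:],s[25:]  1  'c'
  24  s[25:],s[24:]  2  'cc'
  25  s[24:],s[23:]  3  'ccc'
  26  s[23:],s[22:]  4  'cccc'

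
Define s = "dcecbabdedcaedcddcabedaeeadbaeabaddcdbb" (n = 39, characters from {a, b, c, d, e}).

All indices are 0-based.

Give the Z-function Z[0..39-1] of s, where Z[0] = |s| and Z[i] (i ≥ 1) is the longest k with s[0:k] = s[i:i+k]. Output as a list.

[39, 0, 0, 0, 0, 0, 0, 1, 0, 2, 0, 0, 0, 2, 0, 1, 2, 0, 0, 0, 0, 1, 0, 0, 0, 0, 1, 0, 0, 0, 0, 0, 0, 1, 2, 0, 1, 0, 0]

Z[0]=39
i=1: outside box; Z[1]=0
i=2: outside box; Z[2]=0
i=3: outside box; Z[3]=0
i=4: outside box; Z[4]=0
i=5: outside box; Z[5]=0
i=6: outside box; Z[6]=0
i=7: outside box; Z[7]=1 scan→box=[7,8)
i=8: outside box; Z[8]=0
i=9: outside box; Z[9]=2 scan→box=[9,11)
i=10: min(r-i=1, Z[1]=0)=0; Z[10]=0
i=11: outside box; Z[11]=0
i=12: outside box; Z[12]=0
i=13: outside box; Z[13]=2 scan→box=[13,15)
i=14: min(r-i=1, Z[1]=0)=0; Z[14]=0
i=15: outside box; Z[15]=1 scan→box=[15,16)
i=16: outside box; Z[16]=2 scan→box=[16,18)
i=17: min(r-i=1, Z[1]=0)=0; Z[17]=0
i=18: outside box; Z[18]=0
i=19: outside box; Z[19]=0
i=20: outside box; Z[20]=0
i=21: outside box; Z[21]=1 scan→box=[21,22)
i=22: outside box; Z[22]=0
i=23: outside box; Z[23]=0
i=24: outside box; Z[24]=0
i=25: outside box; Z[25]=0
i=26: outside box; Z[26]=1 scan→box=[26,27)
i=27: outside box; Z[27]=0
i=28: outside box; Z[28]=0
i=29: outside box; Z[29]=0
i=30: outside box; Z[30]=0
i=31: outside box; Z[31]=0
i=32: outside box; Z[32]=0
i=33: outside box; Z[33]=1 scan→box=[33,34)
i=34: outside box; Z[34]=2 scan→box=[34,36)
i=35: min(r-i=1, Z[1]=0)=0; Z[35]=0
i=36: outside box; Z[36]=1 scan→box=[36,37)
i=37: outside box; Z[37]=0
i=38: outside box; Z[38]=0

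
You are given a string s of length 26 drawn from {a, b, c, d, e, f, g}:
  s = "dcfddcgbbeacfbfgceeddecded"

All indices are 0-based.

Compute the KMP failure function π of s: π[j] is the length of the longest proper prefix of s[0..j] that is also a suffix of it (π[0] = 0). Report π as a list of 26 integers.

[0, 0, 0, 1, 1, 2, 0, 0, 0, 0, 0, 0, 0, 0, 0, 0, 0, 0, 0, 1, 1, 0, 0, 1, 0, 1]

π[0] = 0
j=1 s[j]='c': π[1]=0 (border '')
j=2 s[j]='f': π[2]=0 (border '')
j=3 s[j]='d': π[3]=1 (border 'd')
j=4 s[j]='d': k: 1→0; π[4]=1 (border 'd')
j=5 s[j]='c': π[5]=2 (border 'dc')
j=6 s[j]='g': k: 2→0; π[6]=0 (border '')
j=7 s[j]='b': π[7]=0 (border '')
j=8 s[j]='b': π[8]=0 (border '')
j=9 s[j]='e': π[9]=0 (border '')
j=10 s[j]='a': π[10]=0 (border '')
j=11 s[j]='c': π[11]=0 (border '')
j=12 s[j]='f': π[12]=0 (border '')
j=13 s[j]='b': π[13]=0 (border '')
j=14 s[j]='f': π[14]=0 (border '')
j=15 s[j]='g': π[15]=0 (border '')
j=16 s[j]='c': π[16]=0 (border '')
j=17 s[j]='e': π[17]=0 (border '')
j=18 s[j]='e': π[18]=0 (border '')
j=19 s[j]='d': π[19]=1 (border 'd')
j=20 s[j]='d': k: 1→0; π[20]=1 (border 'd')
j=21 s[j]='e': k: 1→0; π[21]=0 (border '')
j=22 s[j]='c': π[22]=0 (border '')
j=23 s[j]='d': π[23]=1 (border 'd')
j=24 s[j]='e': k: 1→0; π[24]=0 (border '')
j=25 s[j]='d': π[25]=1 (border 'd')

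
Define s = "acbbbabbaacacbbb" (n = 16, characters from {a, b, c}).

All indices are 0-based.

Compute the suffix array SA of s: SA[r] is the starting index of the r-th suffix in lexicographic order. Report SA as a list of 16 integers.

[8, 5, 9, 11, 0, 15, 7, 4, 14, 6, 3, 13, 2, 10, 12, 1]

sorted suffixes:
  #0 SA[0]=8  'aacacbbb'
  #1 SA[1]=5  'abbaacacbbb'
  #2 SA[2]=9  'acacbbb'
  #3 SA[3]=11  'acbbb'
  #4 SA[4]=0  'acbbbabbaacacbbb'
  #5 SA[5]=15  'b'
  #6 SA[6]=7  'baacacbbb'
  #7 SA[7]=4  'babbaacacbbb'
  #8 SA[8]=14  'bb'
  #9 SA[9]=6  'bbaacacbbb'
  #10 SA[10]=3  'bbabbaacacbbb'
  #11 SA[11]=13  'bbb'
  #12 SA[12]=2  'bbbabbaacacbbb'
  #13 SA[13]=10  'cacbbb'
  #14 SA[14]=12  'cbbb'
  #15 SA[15]=1  'cbbbabbaacacbbb'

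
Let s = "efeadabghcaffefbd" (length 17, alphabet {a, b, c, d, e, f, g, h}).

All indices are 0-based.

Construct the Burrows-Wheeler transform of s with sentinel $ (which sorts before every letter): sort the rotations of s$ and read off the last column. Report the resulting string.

ddecfahbaff$eefabg

rank  rotation            last
    0  $efeadabghcaffefbd  d
    1  abghcaffefbd$efead  d
    2  adabghcaffefbd$efe  e
    3  affefbd$efeadabghc  c
    4  bd$efeadabghcaffef  f
    5  bghcaffefbd$efeada  a
    6  caffefbd$efeadabgh  h
    7  d$efeadabghcaffefb  b
    8  dabghcaffefbd$efea  a
    9  eadabghcaffefbd$ef  f
   10  efbd$efeadabghcaff  f
   11  efeadabghcaffefbd$  $
   12  fbd$efeadabghcaffe  e
   13  feadabghcaffefbd$e  e
   14  fefbd$efeadabghcaf  f
   15  ffefbd$efeadabghca  a
   16  ghcaffefbd$efeadab  b
   17  hcaffefbd$efeadabg  g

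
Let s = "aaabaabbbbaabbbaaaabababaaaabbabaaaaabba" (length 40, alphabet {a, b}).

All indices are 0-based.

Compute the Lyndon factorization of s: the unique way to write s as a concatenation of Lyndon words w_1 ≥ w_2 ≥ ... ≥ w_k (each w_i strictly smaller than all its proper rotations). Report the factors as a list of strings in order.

emit factor 1: 'aaabaabbbbaabbb' (i=0, period=15)
emit factor 2: 'aaaabababaaaabbab' (i=15, period=17)
emit factor 3: 'aaaaabb' (i=32, period=7)
emit factor 4: 'a' (i=39, period=1)

["aaabaabbbbaabbb", "aaaabababaaaabbab", "aaaaabb", "a"]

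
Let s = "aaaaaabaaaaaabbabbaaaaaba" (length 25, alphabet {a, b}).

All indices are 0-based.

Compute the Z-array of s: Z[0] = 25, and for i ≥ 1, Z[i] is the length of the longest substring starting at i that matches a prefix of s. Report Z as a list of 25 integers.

Z[0]=25
i=1: outside box; Z[1]=5 scan→box=[1,6)
i=2: min(r-i=4, Z[1]=5)=4; Z[2]=4
i=3: min(r-i=3, Z[2]=4)=3; Z[3]=3
i=4: min(r-i=2, Z[3]=3)=2; Z[4]=2
i=5: min(r-i=1, Z[4]=2)=1; Z[5]=1
i=6: outside box; Z[6]=0
i=7: outside box; Z[7]=7 scan→box=[7,14)
i=8: min(r-i=6, Z[1]=5)=5; Z[8]=5
i=9: min(r-i=5, Z[2]=4)=4; Z[9]=4
i=10: min(r-i=4, Z[3]=3)=3; Z[10]=3
i=11: min(r-i=3, Z[4]=2)=2; Z[11]=2
i=12: min(r-i=2, Z[5]=1)=1; Z[12]=1
i=13: min(r-i=1, Z[6]=0)=0; Z[13]=0
i=14: outside box; Z[14]=0
i=15: outside box; Z[15]=1 scan→box=[15,16)
i=16: outside box; Z[16]=0
i=17: outside box; Z[17]=0
i=18: outside box; Z[18]=5 scan→box=[18,23)
i=19: min(r-i=4, Z[1]=5)=4; Z[19]=4
i=20: min(r-i=3, Z[2]=4)=3; Z[20]=3
i=21: min(r-i=2, Z[3]=3)=2; Z[21]=2
i=22: min(r-i=1, Z[4]=2)=1; Z[22]=1
i=23: outside box; Z[23]=0
i=24: outside box; Z[24]=1 scan→box=[24,25)

[25, 5, 4, 3, 2, 1, 0, 7, 5, 4, 3, 2, 1, 0, 0, 1, 0, 0, 5, 4, 3, 2, 1, 0, 1]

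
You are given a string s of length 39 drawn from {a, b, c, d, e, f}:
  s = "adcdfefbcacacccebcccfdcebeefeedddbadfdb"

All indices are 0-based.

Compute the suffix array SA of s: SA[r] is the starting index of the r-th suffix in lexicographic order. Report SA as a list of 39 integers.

[9, 11, 0, 34, 38, 33, 7, 16, 24, 8, 10, 12, 17, 13, 18, 2, 14, 22, 19, 37, 32, 1, 21, 31, 30, 35, 3, 15, 23, 29, 28, 25, 5, 26, 6, 36, 20, 27, 4]

rank | idx | suffix
   0 |   9 | acacccebcccfdcebeefeedddbadfdb
   1 |  11 | acccebcccfdcebeefeedddbadfdb
   2 |   0 | adcdfefbcacacccebcccfdcebeefeedddbadfdb
   3 |  34 | adfdb
   4 |  38 | b
   5 |  33 | badfdb
   6 |   7 | bcacacccebcccfdcebeefeedddbadfdb
   7 |  16 | bcccfdcebeefeedddbadfdb
   8 |  24 | beefeedddbadfdb
   9 |   8 | cacacccebcccfdcebeefeedddbadfdb
  10 |  10 | cacccebcccfdcebeefeedddbadfdb
  11 |  12 | cccebcccfdcebeefeedddbadfdb
  12 |  17 | cccfdcebeefeedddbadfdb
  13 |  13 | ccebcccfdcebeefeedddbadfdb
  14 |  18 | ccfdcebeefeedddbadfdb
  15 |   2 | cdfefbcacacccebcccfdcebeefeedddbadfdb
  16 |  14 | cebcccfdcebeefeedddbadfdb
  17 |  22 | cebeefeedddbadfdb
  18 |  19 | cfdcebeefeedddbadfdb
  19 |  37 | db
  20 |  32 | dbadfdb
  21 |   1 | dcdfefbcacacccebcccfdcebeefeedddbadfdb
  22 |  21 | dcebeefeedddbadfdb
  23 |  31 | ddbadfdb
  24 |  30 | dddbadfdb
  25 |  35 | dfdb
  26 |   3 | dfefbcacacccebcccfdcebeefeedddbadfdb
  27 |  15 | ebcccfdcebeefeedddbadfdb
  28 |  23 | ebeefeedddbadfdb
  29 |  29 | edddbadfdb
  30 |  28 | eedddbadfdb
  31 |  25 | eefeedddbadfdb
  32 |   5 | efbcacacccebcccfdcebeefeedddbadfdb
  33 |  26 | efeedddbadfdb
  34 |   6 | fbcacacccebcccfdcebeefeedddbadfdb
  35 |  36 | fdb
  36 |  20 | fdcebeefeedddbadfdb
  37 |  27 | feedddbadfdb
  38 |   4 | fefbcacacccebcccfdcebeefeedddbadfdb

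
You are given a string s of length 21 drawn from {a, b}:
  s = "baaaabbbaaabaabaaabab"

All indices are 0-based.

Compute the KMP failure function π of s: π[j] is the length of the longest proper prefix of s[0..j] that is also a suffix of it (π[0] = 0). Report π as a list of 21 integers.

[0, 0, 0, 0, 0, 1, 1, 1, 2, 3, 4, 1, 2, 3, 1, 2, 3, 4, 1, 2, 1]

π[0] = 0
j=1 s[j]='a': π[1]=0 (border '')
j=2 s[j]='a': π[2]=0 (border '')
j=3 s[j]='a': π[3]=0 (border '')
j=4 s[j]='a': π[4]=0 (border '')
j=5 s[j]='b': π[5]=1 (border 'b')
j=6 s[j]='b': k: 1→0; π[6]=1 (border 'b')
j=7 s[j]='b': k: 1→0; π[7]=1 (border 'b')
j=8 s[j]='a': π[8]=2 (border 'ba')
j=9 s[j]='a': π[9]=3 (border 'baa')
j=10 s[j]='a': π[10]=4 (border 'baaa')
j=11 s[j]='b': k: 4→0; π[11]=1 (border 'b')
j=12 s[j]='a': π[12]=2 (border 'ba')
j=13 s[j]='a': π[13]=3 (border 'baa')
j=14 s[j]='b': k: 3→0; π[14]=1 (border 'b')
j=15 s[j]='a': π[15]=2 (border 'ba')
j=16 s[j]='a': π[16]=3 (border 'baa')
j=17 s[j]='a': π[17]=4 (border 'baaa')
j=18 s[j]='b': k: 4→0; π[18]=1 (border 'b')
j=19 s[j]='a': π[19]=2 (border 'ba')
j=20 s[j]='b': k: 2→0; π[20]=1 (border 'b')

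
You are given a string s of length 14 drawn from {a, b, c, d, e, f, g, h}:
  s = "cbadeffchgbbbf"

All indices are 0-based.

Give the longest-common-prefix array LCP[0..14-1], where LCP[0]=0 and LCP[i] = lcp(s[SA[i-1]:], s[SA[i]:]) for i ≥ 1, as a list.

rank | idx | suffix
   0 |   2 | adeffchgbbbf
   1 |   1 | badeffchgbbbf
   2 |  10 | bbbf
   3 |  11 | bbf
   4 |  12 | bf
   5 |   0 | cbadeffchgbbbf
   6 |   7 | chgbbbf
   7 |   3 | deffchgbbbf
   8 |   4 | effchgbbbf
   9 |  13 | f
  10 |   6 | fchgbbbf
  11 |   5 | ffchgbbbf
  12 |   9 | gbbbf
  13 |   8 | hgbbbf

SA = [2, 1, 10, 11, 12, 0, 7, 3, 4, 13, 6, 5, 9, 8]
[i] adj suffixes → lcp
  [1] 2/1 → 0 ('')
  [2] 1/10 → 1 ('b')
  [3] 10/11 → 2 ('bb')
  [4] 11/12 → 1 ('b')
  [5] 12/0 → 0 ('')
  [6] 0/7 → 1 ('c')
  [7] 7/3 → 0 ('')
  [8] 3/4 → 0 ('')
  [9] 4/13 → 0 ('')
  [10] 13/6 → 1 ('f')
  [11] 6/5 → 1 ('f')
  [12] 5/9 → 0 ('')
  [13] 9/8 → 0 ('')

[0, 0, 1, 2, 1, 0, 1, 0, 0, 0, 1, 1, 0, 0]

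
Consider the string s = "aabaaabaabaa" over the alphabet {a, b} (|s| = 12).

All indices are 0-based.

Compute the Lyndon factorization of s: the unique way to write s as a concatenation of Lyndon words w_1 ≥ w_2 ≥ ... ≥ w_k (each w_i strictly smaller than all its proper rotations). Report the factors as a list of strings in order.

emit factor 1: 'aab' (i=0, period=3)
emit factor 2: 'aaabaab' (i=3, period=7)
emit factor 3: 'a' (i=10, period=1)
emit factor 4: 'a' (i=11, period=1)

["aab", "aaabaab", "a", "a"]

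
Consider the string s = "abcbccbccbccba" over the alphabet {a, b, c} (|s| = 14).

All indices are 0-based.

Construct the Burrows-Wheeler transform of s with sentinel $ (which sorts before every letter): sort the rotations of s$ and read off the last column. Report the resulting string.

ab$caccccccbbbb

rank  rotation         last
    0  $abcbccbccbccba  a
    1  a$abcbccbccbccb  b
    2  abcbccbccbccba$  $
    3  ba$abcbccbccbcc  c
    4  bcbccbccbccba$a  a
    5  bccba$abcbccbcc  c
    6  bccbccba$abcbcc  c
    7  bccbccbccba$abc  c
    8  cba$abcbccbccbc  c
    9  cbccba$abcbccbc  c
   10  cbccbccba$abcbc  c
   11  cbccbccbccba$ab  b
   12  ccba$abcbccbccb  b
   13  ccbccba$abcbccb  b
   14  ccbccbccba$abcb  b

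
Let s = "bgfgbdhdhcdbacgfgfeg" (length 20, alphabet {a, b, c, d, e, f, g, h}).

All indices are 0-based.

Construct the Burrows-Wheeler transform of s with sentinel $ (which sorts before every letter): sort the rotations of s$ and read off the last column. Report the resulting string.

gbdg$hachbfgggeffbcdd

rank  rotation               last
    0  $bgfgbdhdhcdbacgfgfeg  g
    1  acgfgfeg$bgfgbdhdhcdb  b
    2  bacgfgfeg$bgfgbdhdhcd  d
    3  bdhdhcdbacgfgfeg$bgfg  g
    4  bgfgbdhdhcdbacgfgfeg$  $
    5  cdbacgfgfeg$bgfgbdhdh  h
    6  cgfgfeg$bgfgbdhdhcdba  a
    7  dbacgfgfeg$bgfgbdhdhc  c
    8  dhcdbacgfgfeg$bgfgbdh  h
    9  dhdhcdbacgfgfeg$bgfgb  b
   10  eg$bgfgbdhdhcdbacgfgf  f
   11  feg$bgfgbdhdhcdbacgfg  g
   12  fgbdhdhcdbacgfgfeg$bg  g
   13  fgfeg$bgfgbdhdhcdbacg  g
   14  g$bgfgbdhdhcdbacgfgfe  e
   15  gbdhdhcdbacgfgfeg$bgf  f
   16  gfeg$bgfgbdhdhcdbacgf  f
   17  gfgbdhdhcdbacgfgfeg$b  b
   18  gfgfeg$bgfgbdhdhcdbac  c
   19  hcdbacgfgfeg$bgfgbdhd  d
   20  hdhcdbacgfgfeg$bgfgbd  d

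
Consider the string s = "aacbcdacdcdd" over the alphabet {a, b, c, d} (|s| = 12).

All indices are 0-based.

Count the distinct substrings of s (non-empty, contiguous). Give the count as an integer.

67

sorted suffixes:
  #0 SA[0]=0  'aacbcdacdcdd'
  #1 SA[1]=1  'acbcdacdcdd'
  #2 SA[2]=6  'acdcdd'
  #3 SA[3]=3  'bcdacdcdd'
  #4 SA[4]=2  'cbcdacdcdd'
  #5 SA[5]=4  'cdacdcdd'
  #6 SA[6]=7  'cdcdd'
  #7 SA[7]=9  'cdd'
  #8 SA[8]=11  'd'
  #9 SA[9]=5  'dacdcdd'
  #10 SA[10]=8  'dcdd'
  #11 SA[11]=10  'dd'

SA = [0, 1, 6, 3, 2, 4, 7, 9, 11, 5, 8, 10]
rank  pair      lcp
   1  s[0:],s[1:]  1  'a'
   2  s[1:],s[6:]  2  'ac'
   3  s[6:],s[3:]  0  ''
   4  s[3:],s[2:]  0  ''
   5  s[2:],s[4:]  1  'c'
   6  s[4:],s[7:]  2  'cd'
   7  s[7:],s[9:]  2  'cd'
   8  s[9:],s[11:]  0  ''
   9  s[11:],s[5:]  1  'd'
  10  s[5:],s[8:]  1  'd'
  11  s[8:],s[10:]  1  'd'

n(n+1)/2 = 12·13/2 = 78
Σ LCP = 0 + 1 + 2 + 0 + 0 + 1 + 2 + 2 + 0 + 1 + 1 + 1 = 11
distinct = 78 − 11 = 67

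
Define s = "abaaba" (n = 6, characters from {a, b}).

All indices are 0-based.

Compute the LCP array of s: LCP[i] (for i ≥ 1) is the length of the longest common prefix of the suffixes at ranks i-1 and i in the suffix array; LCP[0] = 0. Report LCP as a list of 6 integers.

sorted suffixes:
  #0 SA[0]=5  'a'
  #1 SA[1]=2  'aaba'
  #2 SA[2]=3  'aba'
  #3 SA[3]=0  'abaaba'
  #4 SA[4]=4  'ba'
  #5 SA[5]=1  'baaba'

SA = [5, 2, 3, 0, 4, 1]
rank  pair      lcp
   1  s[5:],s[2:]  1  'a'
   2  s[2:],s[3:]  1  'a'
   3  s[3:],s[0:]  3  'aba'
   4  s[0:],s[4:]  0  ''
   5  s[4:],s[1:]  2  'ba'

[0, 1, 1, 3, 0, 2]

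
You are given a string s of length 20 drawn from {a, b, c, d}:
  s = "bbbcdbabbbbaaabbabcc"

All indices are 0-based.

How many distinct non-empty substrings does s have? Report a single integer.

rank→(start, suffix):
  0 → (11, 'aaabbabcc')
  1 → (12, 'aabbabcc')
  2 → (13, 'abbabcc')
  3 → (6, 'abbbbaaabbabcc')
  4 → (16, 'abcc')
  5 → (10, 'baaabbabcc')
  6 → (5, 'babbbbaaabbabcc')
  7 → (15, 'babcc')
  8 → (9, 'bbaaabbabcc')
  9 → (14, 'bbabcc')
  10 → (8, 'bbbaaabbabcc')
  11 → (7, 'bbbbaaabbabcc')
  12 → (0, 'bbbcdbabbbbaaabbabcc')
  13 → (1, 'bbcdbabbbbaaabbabcc')
  14 → (17, 'bcc')
  15 → (2, 'bcdbabbbbaaabbabcc')
  16 → (19, 'c')
  17 → (18, 'cc')
  18 → (3, 'cdbabbbbaaabbabcc')
  19 → (4, 'dbabbbbaaabbabcc')

SA = [11, 12, 13, 6, 16, 10, 5, 15, 9, 14, 8, 7, 0, 1, 17, 2, 19, 18, 3, 4]
[i] adj suffixes → lcp
  [1] 11/12 → 2 ('aa')
  [2] 12/13 → 1 ('a')
  [3] 13/6 → 3 ('abb')
  [4] 6/16 → 2 ('ab')
  [5] 16/10 → 0 ('')
  [6] 10/5 → 2 ('ba')
  [7] 5/15 → 3 ('bab')
  [8] 15/9 → 1 ('b')
  [9] 9/14 → 3 ('bba')
  [10] 14/8 → 2 ('bb')
  [11] 8/7 → 3 ('bbb')
  [12] 7/0 → 3 ('bbb')
  [13] 0/1 → 2 ('bb')
  [14] 1/17 → 1 ('b')
  [15] 17/2 → 2 ('bc')
  [16] 2/19 → 0 ('')
  [17] 19/18 → 1 ('c')
  [18] 18/3 → 1 ('c')
  [19] 3/4 → 0 ('')

n(n+1)/2 = 20·21/2 = 210
Σ LCP = 0 + 2 + 1 + 3 + 2 + 0 + 2 + 3 + 1 + 3 + 2 + 3 + 3 + 2 + 1 + 2 + 0 + 1 + 1 + 0 = 32
distinct = 210 − 32 = 178

178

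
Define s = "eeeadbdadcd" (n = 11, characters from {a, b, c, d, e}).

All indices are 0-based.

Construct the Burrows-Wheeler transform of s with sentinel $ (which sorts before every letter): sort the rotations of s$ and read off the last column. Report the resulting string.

rank  rotation      last
    0  $eeeadbdadcd  d
    1  adbdadcd$eee  e
    2  adcd$eeeadbd  d
    3  bdadcd$eeead  d
    4  cd$eeeadbdad  d
    5  d$eeeadbdadc  c
    6  dadcd$eeeadb  b
    7  dbdadcd$eeea  a
    8  dcd$eeeadbda  a
    9  eadbdadcd$ee  e
   10  eeadbdadcd$e  e
   11  eeeadbdadcd$  $

dedddcbaaee$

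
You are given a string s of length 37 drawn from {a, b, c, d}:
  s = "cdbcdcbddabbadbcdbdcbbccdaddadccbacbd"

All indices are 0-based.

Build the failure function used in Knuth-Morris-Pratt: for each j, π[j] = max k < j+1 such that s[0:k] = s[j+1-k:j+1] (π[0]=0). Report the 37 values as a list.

π[0] = 0
j=1 s[j]='d': π[1]=0 (border '')
j=2 s[j]='b': π[2]=0 (border '')
j=3 s[j]='c': π[3]=1 (border 'c')
j=4 s[j]='d': π[4]=2 (border 'cd')
j=5 s[j]='c': k: 2→0; π[5]=1 (border 'c')
j=6 s[j]='b': k: 1→0; π[6]=0 (border '')
j=7 s[j]='d': π[7]=0 (border '')
j=8 s[j]='d': π[8]=0 (border '')
j=9 s[j]='a': π[9]=0 (border '')
j=10 s[j]='b': π[10]=0 (border '')
j=11 s[j]='b': π[11]=0 (border '')
j=12 s[j]='a': π[12]=0 (border '')
j=13 s[j]='d': π[13]=0 (border '')
j=14 s[j]='b': π[14]=0 (border '')
j=15 s[j]='c': π[15]=1 (border 'c')
j=16 s[j]='d': π[16]=2 (border 'cd')
j=17 s[j]='b': π[17]=3 (border 'cdb')
j=18 s[j]='d': k: 3→0; π[18]=0 (border '')
j=19 s[j]='c': π[19]=1 (border 'c')
j=20 s[j]='b': k: 1→0; π[20]=0 (border '')
j=21 s[j]='b': π[21]=0 (border '')
j=22 s[j]='c': π[22]=1 (border 'c')
j=23 s[j]='c': k: 1→0; π[23]=1 (border 'c')
j=24 s[j]='d': π[24]=2 (border 'cd')
j=25 s[j]='a': k: 2→0; π[25]=0 (border '')
j=26 s[j]='d': π[26]=0 (border '')
j=27 s[j]='d': π[27]=0 (border '')
j=28 s[j]='a': π[28]=0 (border '')
j=29 s[j]='d': π[29]=0 (border '')
j=30 s[j]='c': π[30]=1 (border 'c')
j=31 s[j]='c': k: 1→0; π[31]=1 (border 'c')
j=32 s[j]='b': k: 1→0; π[32]=0 (border '')
j=33 s[j]='a': π[33]=0 (border '')
j=34 s[j]='c': π[34]=1 (border 'c')
j=35 s[j]='b': k: 1→0; π[35]=0 (border '')
j=36 s[j]='d': π[36]=0 (border '')

[0, 0, 0, 1, 2, 1, 0, 0, 0, 0, 0, 0, 0, 0, 0, 1, 2, 3, 0, 1, 0, 0, 1, 1, 2, 0, 0, 0, 0, 0, 1, 1, 0, 0, 1, 0, 0]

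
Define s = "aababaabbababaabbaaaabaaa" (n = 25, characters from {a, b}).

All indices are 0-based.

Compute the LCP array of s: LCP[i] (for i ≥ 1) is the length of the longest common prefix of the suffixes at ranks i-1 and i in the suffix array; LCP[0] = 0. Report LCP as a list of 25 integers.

rank | idx | suffix
   0 |  24 | a
   1 |  23 | aa
   2 |  22 | aaa
   3 |  17 | aaaabaaa
   4 |  18 | aaabaaa
   5 |  19 | aabaaa
   6 |   0 | aababaabbababaabbaaaabaaa
   7 |  13 | aabbaaaabaaa
   8 |   5 | aabbababaabbaaaabaaa
   9 |  20 | abaaa
  10 |  11 | abaabbaaaabaaa
  11 |   3 | abaabbababaabbaaaabaaa
  12 |   9 | ababaabbaaaabaaa
  13 |   1 | ababaabbababaabbaaaabaaa
  14 |  14 | abbaaaabaaa
  15 |   6 | abbababaabbaaaabaaa
  16 |  21 | baaa
  17 |  16 | baaaabaaa
  18 |  12 | baabbaaaabaaa
  19 |   4 | baabbababaabbaaaabaaa
  20 |  10 | babaabbaaaabaaa
  21 |   2 | babaabbababaabbaaaabaaa
  22 |   8 | bababaabbaaaabaaa
  23 |  15 | bbaaaabaaa
  24 |   7 | bbababaabbaaaabaaa

SA = [24, 23, 22, 17, 18, 19, 0, 13, 5, 20, 11, 3, 9, 1, 14, 6, 21, 16, 12, 4, 10, 2, 8, 15, 7]
[i] adj suffixes → lcp
  [1] 24/23 → 1 ('a')
  [2] 23/22 → 2 ('aa')
  [3] 22/17 → 3 ('aaa')
  [4] 17/18 → 3 ('aaa')
  [5] 18/19 → 2 ('aa')
  [6] 19/0 → 4 ('aaba')
  [7] 0/13 → 3 ('aab')
  [8] 13/5 → 5 ('aabba')
  [9] 5/20 → 1 ('a')
  [10] 20/11 → 4 ('abaa')
  [11] 11/3 → 7 ('abaabba')
  [12] 3/9 → 3 ('aba')
  [13] 9/1 → 9 ('ababaabba')
  [14] 1/14 → 2 ('ab')
  [15] 14/6 → 4 ('abba')
  [16] 6/21 → 0 ('')
  [17] 21/16 → 4 ('baaa')
  [18] 16/12 → 3 ('baa')
  [19] 12/4 → 6 ('baabba')
  [20] 4/10 → 2 ('ba')
  [21] 10/2 → 8 ('babaabba')
  [22] 2/8 → 4 ('baba')
  [23] 8/15 → 1 ('b')
  [24] 15/7 → 3 ('bba')

[0, 1, 2, 3, 3, 2, 4, 3, 5, 1, 4, 7, 3, 9, 2, 4, 0, 4, 3, 6, 2, 8, 4, 1, 3]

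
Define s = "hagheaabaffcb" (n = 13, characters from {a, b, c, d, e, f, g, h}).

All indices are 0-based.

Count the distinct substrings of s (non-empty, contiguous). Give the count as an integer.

85

rank→(start, suffix):
  0 → (5, 'aabaffcb')
  1 → (6, 'abaffcb')
  2 → (8, 'affcb')
  3 → (1, 'agheaabaffcb')
  4 → (12, 'b')
  5 → (7, 'baffcb')
  6 → (11, 'cb')
  7 → (4, 'eaabaffcb')
  8 → (10, 'fcb')
  9 → (9, 'ffcb')
  10 → (2, 'gheaabaffcb')
  11 → (0, 'hagheaabaffcb')
  12 → (3, 'heaabaffcb')

SA = [5, 6, 8, 1, 12, 7, 11, 4, 10, 9, 2, 0, 3]
i: (SA[i-1],SA[i]) lcp shared
  1: (5,6) 1 'a'
  2: (6,8) 1 'a'
  3: (8,1) 1 'a'
  4: (1,12) 0 ''
  5: (12,7) 1 'b'
  6: (7,11) 0 ''
  7: (11,4) 0 ''
  8: (4,10) 0 ''
  9: (10,9) 1 'f'
  10: (9,2) 0 ''
  11: (2,0) 0 ''
  12: (0,3) 1 'h'

n(n+1)/2 = 13·14/2 = 91
Σ LCP = 0 + 1 + 1 + 1 + 0 + 1 + 0 + 0 + 0 + 1 + 0 + 0 + 1 = 6
distinct = 91 − 6 = 85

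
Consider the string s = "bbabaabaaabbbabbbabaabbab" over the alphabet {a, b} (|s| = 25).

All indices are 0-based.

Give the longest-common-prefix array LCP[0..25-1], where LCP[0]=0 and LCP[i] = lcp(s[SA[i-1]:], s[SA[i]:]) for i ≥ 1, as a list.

rank | idx | suffix
   0 |   7 | aaabbbabbbabaabbab
   1 |   4 | aabaaabbbabbbabaabbab
   2 |  19 | aabbab
   3 |   8 | aabbbabbbabaabbab
   4 |  23 | ab
   5 |   5 | abaaabbbabbbabaabbab
   6 |   2 | abaabaaabbbabbbabaabbab
   7 |  17 | abaabbab
   8 |  20 | abbab
   9 |  13 | abbbabaabbab
  10 |   9 | abbbabbbabaabbab
  11 |  24 | b
  12 |   6 | baaabbbabbbabaabbab
  13 |   3 | baabaaabbbabbbabaabbab
  14 |  18 | baabbab
  15 |  22 | bab
  16 |   1 | babaabaaabbbabbbabaabbab
  17 |  16 | babaabbab
  18 |  12 | babbbabaabbab
  19 |  21 | bbab
  20 |   0 | bbabaabaaabbbabbbabaabbab
  21 |  15 | bbabaabbab
  22 |  11 | bbabbbabaabbab
  23 |  14 | bbbabaabbab
  24 |  10 | bbbabbbabaabbab

SA = [7, 4, 19, 8, 23, 5, 2, 17, 20, 13, 9, 24, 6, 3, 18, 22, 1, 16, 12, 21, 0, 15, 11, 14, 10]
[i] adj suffixes → lcp
  [1] 7/4 → 2 ('aa')
  [2] 4/19 → 3 ('aab')
  [3] 19/8 → 4 ('aabb')
  [4] 8/23 → 1 ('a')
  [5] 23/5 → 2 ('ab')
  [6] 5/2 → 4 ('abaa')
  [7] 2/17 → 5 ('abaab')
  [8] 17/20 → 2 ('ab')
  [9] 20/13 → 3 ('abb')
  [10] 13/9 → 6 ('abbbab')
  [11] 9/24 → 0 ('')
  [12] 24/6 → 1 ('b')
  [13] 6/3 → 3 ('baa')
  [14] 3/18 → 4 ('baab')
  [15] 18/22 → 2 ('ba')
  [16] 22/1 → 3 ('bab')
  [17] 1/16 → 6 ('babaab')
  [18] 16/12 → 3 ('bab')
  [19] 12/21 → 1 ('b')
  [20] 21/0 → 4 ('bbab')
  [21] 0/15 → 7 ('bbabaab')
  [22] 15/11 → 4 ('bbab')
  [23] 11/14 → 2 ('bb')
  [24] 14/10 → 5 ('bbbab')

[0, 2, 3, 4, 1, 2, 4, 5, 2, 3, 6, 0, 1, 3, 4, 2, 3, 6, 3, 1, 4, 7, 4, 2, 5]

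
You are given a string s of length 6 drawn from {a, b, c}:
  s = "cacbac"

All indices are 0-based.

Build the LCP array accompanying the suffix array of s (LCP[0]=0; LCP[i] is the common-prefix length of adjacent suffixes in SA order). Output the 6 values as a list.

rank→(start, suffix):
  0 → (4, 'ac')
  1 → (1, 'acbac')
  2 → (3, 'bac')
  3 → (5, 'c')
  4 → (0, 'cacbac')
  5 → (2, 'cbac')

SA = [4, 1, 3, 5, 0, 2]
rank  pair      lcp
   1  s[4:],s[1:]  2  'ac'
   2  s[1:],s[3:]  0  ''
   3  s[3:],s[5:]  0  ''
   4  s[5:],s[0:]  1  'c'
   5  s[0:],s[2:]  1  'c'

[0, 2, 0, 0, 1, 1]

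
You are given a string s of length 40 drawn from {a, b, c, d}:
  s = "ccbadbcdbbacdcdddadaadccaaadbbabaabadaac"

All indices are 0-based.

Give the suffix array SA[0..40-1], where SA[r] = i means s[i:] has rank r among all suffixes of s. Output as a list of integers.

rank | idx | suffix
   0 |  24 | aaadbbabaabadaac
   1 |  32 | aabadaac
   2 |  37 | aac
   3 |  25 | aadbbabaabadaac
   4 |  19 | aadccaaadbbabaabadaac
   5 |  30 | abaabadaac
   6 |  33 | abadaac
   7 |  38 | ac
   8 |  10 | acdcdddadaadccaaadbbabaabadaac
   9 |  35 | adaac
  10 |  17 | adaadccaaadbbabaabadaac
  11 |  26 | adbbabaabadaac
  12 |   3 | adbcdbbacdcdddadaadccaaadbbabaabadaac
  13 |  20 | adccaaadbbabaabadaac
  14 |  31 | baabadaac
  15 |  29 | babaabadaac
  16 |   9 | bacdcdddadaadccaaadbbabaabadaac
  17 |  34 | badaac
  18 |   2 | badbcdbbacdcdddadaadccaaadbbabaabadaac
  19 |  28 | bbabaabadaac
  20 |   8 | bbacdcdddadaadccaaadbbabaabadaac
  21 |   5 | bcdbbacdcdddadaadccaaadbbabaabadaac
  22 |  39 | c
  23 |  23 | caaadbbabaabadaac
  24 |   1 | cbadbcdbbacdcdddadaadccaaadbbabaabadaac
  25 |  22 | ccaaadbbabaabadaac
  26 |   0 | ccbadbcdbbacdcdddadaadccaaadbbabaabadaac
  27 |   6 | cdbbacdcdddadaadccaaadbbabaabadaac
  28 |  11 | cdcdddadaadccaaadbbabaabadaac
  29 |  13 | cdddadaadccaaadbbabaabadaac
  30 |  36 | daac
  31 |  18 | daadccaaadbbabaabadaac
  32 |  16 | dadaadccaaadbbabaabadaac
  33 |  27 | dbbabaabadaac
  34 |   7 | dbbacdcdddadaadccaaadbbabaabadaac
  35 |   4 | dbcdbbacdcdddadaadccaaadbbabaabadaac
  36 |  21 | dccaaadbbabaabadaac
  37 |  12 | dcdddadaadccaaadbbabaabadaac
  38 |  15 | ddadaadccaaadbbabaabadaac
  39 |  14 | dddadaadccaaadbbabaabadaac

[24, 32, 37, 25, 19, 30, 33, 38, 10, 35, 17, 26, 3, 20, 31, 29, 9, 34, 2, 28, 8, 5, 39, 23, 1, 22, 0, 6, 11, 13, 36, 18, 16, 27, 7, 4, 21, 12, 15, 14]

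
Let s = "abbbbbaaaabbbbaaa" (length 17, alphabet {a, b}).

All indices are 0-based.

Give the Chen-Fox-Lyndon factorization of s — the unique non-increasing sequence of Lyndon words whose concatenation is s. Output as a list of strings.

emit factor 1: 'abbbbb' (i=0, period=6)
emit factor 2: 'aaaabbbb' (i=6, period=8)
emit factor 3: 'a' (i=14, period=1)
emit factor 4: 'a' (i=15, period=1)
emit factor 5: 'a' (i=16, period=1)

["abbbbb", "aaaabbbb", "a", "a", "a"]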